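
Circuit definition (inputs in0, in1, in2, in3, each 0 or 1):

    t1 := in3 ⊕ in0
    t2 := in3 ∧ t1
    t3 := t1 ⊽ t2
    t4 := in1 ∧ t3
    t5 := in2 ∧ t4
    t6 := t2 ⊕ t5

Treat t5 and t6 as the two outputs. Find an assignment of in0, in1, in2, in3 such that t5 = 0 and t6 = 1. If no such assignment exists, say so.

in0=0 in1=0 in2=0 in3=1

Check with in0=0 in1=0 in2=0 in3=1:
t1 = in3 ⊕ in0 = 1 ⊕ 0 = 1
t2 = in3 ∧ t1 = 1 ∧ 1 = 1
t3 = t1 ⊽ t2 = 1 ⊽ 1 = 0
t4 = in1 ∧ t3 = 0 ∧ 0 = 0
t5 = in2 ∧ t4 = 0 ∧ 0 = 0
t6 = t2 ⊕ t5 = 1 ⊕ 0 = 1
So t5 = 0 and t6 = 1.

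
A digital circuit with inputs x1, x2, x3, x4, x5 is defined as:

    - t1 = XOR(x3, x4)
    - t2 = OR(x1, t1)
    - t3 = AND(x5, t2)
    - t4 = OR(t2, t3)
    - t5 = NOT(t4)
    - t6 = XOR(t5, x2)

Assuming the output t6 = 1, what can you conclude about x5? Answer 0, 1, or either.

Both values of x5 occur among assignments with t6 = 1:
  x5=0: x1=0, x2=0, x3=0, x4=0, x5=0
  x5=1: x1=0, x2=0, x3=0, x4=0, x5=1

either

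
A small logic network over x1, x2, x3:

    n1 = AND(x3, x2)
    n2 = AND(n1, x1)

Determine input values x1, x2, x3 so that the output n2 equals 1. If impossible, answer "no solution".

n2 = AND(n1, x1) must be 1, so both n1 = 1 and x1 = 1.
Check with x1=1 x2=1 x3=1:
n1 = AND(x3, x2) = AND(1, 1) = 1
n2 = AND(n1, x1) = AND(1, 1) = 1
So n2 = 1 as required.

x1=1 x2=1 x3=1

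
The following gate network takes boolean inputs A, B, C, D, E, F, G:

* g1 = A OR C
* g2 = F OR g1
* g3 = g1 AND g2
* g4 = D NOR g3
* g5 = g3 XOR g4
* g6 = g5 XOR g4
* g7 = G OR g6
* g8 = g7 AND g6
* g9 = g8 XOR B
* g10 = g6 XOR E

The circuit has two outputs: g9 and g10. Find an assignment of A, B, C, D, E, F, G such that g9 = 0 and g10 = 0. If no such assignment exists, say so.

Check with A=0, B=1, C=1, D=1, E=1, F=1, G=1:
g1 = A OR C = 0 OR 1 = 1
g2 = F OR g1 = 1 OR 1 = 1
g3 = g1 AND g2 = 1 AND 1 = 1
g4 = D NOR g3 = 1 NOR 1 = 0
g5 = g3 XOR g4 = 1 XOR 0 = 1
g6 = g5 XOR g4 = 1 XOR 0 = 1
g7 = G OR g6 = 1 OR 1 = 1
g8 = g7 AND g6 = 1 AND 1 = 1
g9 = g8 XOR B = 1 XOR 1 = 0
g10 = g6 XOR E = 1 XOR 1 = 0
So g9 = 0 and g10 = 0.

A=0, B=1, C=1, D=1, E=1, F=1, G=1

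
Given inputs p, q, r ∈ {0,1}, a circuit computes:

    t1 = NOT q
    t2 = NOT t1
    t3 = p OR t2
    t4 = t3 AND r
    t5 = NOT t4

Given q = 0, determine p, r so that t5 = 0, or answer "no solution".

p=1, r=1

t5 = NOT t4 must be 0, so t4 = 1.
Check with q = 0 and p=1, r=1:
t1 = NOT q = NOT 0 = 1
t2 = NOT t1 = NOT 1 = 0
t3 = p OR t2 = 1 OR 0 = 1
t4 = t3 AND r = 1 AND 1 = 1
t5 = NOT t4 = NOT 1 = 0
So t5 = 0.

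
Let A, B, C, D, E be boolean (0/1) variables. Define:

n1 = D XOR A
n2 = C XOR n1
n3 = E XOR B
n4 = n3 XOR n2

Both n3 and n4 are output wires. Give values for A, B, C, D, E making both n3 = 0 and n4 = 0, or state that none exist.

A=0, B=1, C=1, D=1, E=1

Check with A=0, B=1, C=1, D=1, E=1:
n1 = D XOR A = 1 XOR 0 = 1
n2 = C XOR n1 = 1 XOR 1 = 0
n3 = E XOR B = 1 XOR 1 = 0
n4 = n3 XOR n2 = 0 XOR 0 = 0
So n3 = 0 and n4 = 0.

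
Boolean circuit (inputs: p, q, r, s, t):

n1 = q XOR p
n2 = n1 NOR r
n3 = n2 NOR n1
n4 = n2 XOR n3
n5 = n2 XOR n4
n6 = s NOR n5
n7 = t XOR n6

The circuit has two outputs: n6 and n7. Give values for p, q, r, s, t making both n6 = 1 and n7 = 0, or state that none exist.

p=0, q=1, r=0, s=0, t=1

Check with p=0, q=1, r=0, s=0, t=1:
n1 = q XOR p = 1 XOR 0 = 1
n2 = n1 NOR r = 1 NOR 0 = 0
n3 = n2 NOR n1 = 0 NOR 1 = 0
n4 = n2 XOR n3 = 0 XOR 0 = 0
n5 = n2 XOR n4 = 0 XOR 0 = 0
n6 = s NOR n5 = 0 NOR 0 = 1
n7 = t XOR n6 = 1 XOR 1 = 0
So n6 = 1 and n7 = 0.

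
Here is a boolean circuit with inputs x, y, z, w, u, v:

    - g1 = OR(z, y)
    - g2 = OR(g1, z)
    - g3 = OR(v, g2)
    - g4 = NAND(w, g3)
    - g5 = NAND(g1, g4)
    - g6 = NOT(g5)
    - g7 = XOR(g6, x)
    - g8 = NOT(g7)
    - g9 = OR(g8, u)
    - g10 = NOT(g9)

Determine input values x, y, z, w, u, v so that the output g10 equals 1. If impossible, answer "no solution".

g10 = NOT(g9) must be 1, so g9 = 0.
g9 = OR(g8, u) must be 0, so both g8 = 0 and u = 0.
Check with x=1, y=0, z=1, w=1, u=0, v=1:
g1 = OR(z, y) = OR(1, 0) = 1
g2 = OR(g1, z) = OR(1, 1) = 1
g3 = OR(v, g2) = OR(1, 1) = 1
g4 = NAND(w, g3) = NAND(1, 1) = 0
g5 = NAND(g1, g4) = NAND(1, 0) = 1
g6 = NOT(g5) = NOT 1 = 0
g7 = XOR(g6, x) = XOR(0, 1) = 1
g8 = NOT(g7) = NOT 1 = 0
g9 = OR(g8, u) = OR(0, 0) = 0
g10 = NOT(g9) = NOT 0 = 1
So g10 = 1 as required.

x=1, y=0, z=1, w=1, u=0, v=1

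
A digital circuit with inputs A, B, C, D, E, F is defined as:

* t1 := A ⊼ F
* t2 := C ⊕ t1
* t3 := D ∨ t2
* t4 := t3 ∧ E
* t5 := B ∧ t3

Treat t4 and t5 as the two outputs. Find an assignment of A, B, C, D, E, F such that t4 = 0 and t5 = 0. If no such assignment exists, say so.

Check with A=0, B=1, C=1, D=0, E=0, F=0:
t1 = A ⊼ F = 0 ⊼ 0 = 1
t2 = C ⊕ t1 = 1 ⊕ 1 = 0
t3 = D ∨ t2 = 0 ∨ 0 = 0
t4 = t3 ∧ E = 0 ∧ 0 = 0
t5 = B ∧ t3 = 1 ∧ 0 = 0
So t4 = 0 and t5 = 0.

A=0, B=1, C=1, D=0, E=0, F=0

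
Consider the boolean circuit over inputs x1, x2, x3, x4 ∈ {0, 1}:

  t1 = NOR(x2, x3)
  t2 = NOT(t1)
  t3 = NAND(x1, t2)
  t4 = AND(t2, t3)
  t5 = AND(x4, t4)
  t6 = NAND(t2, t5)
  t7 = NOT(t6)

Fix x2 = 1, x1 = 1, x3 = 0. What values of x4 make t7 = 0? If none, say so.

x4=0

Check with x2 = 1, x1 = 1, x3 = 0 and x4=0:
t1 = NOR(x2, x3) = NOR(1, 0) = 0
t2 = NOT(t1) = NOT 0 = 1
t3 = NAND(x1, t2) = NAND(1, 1) = 0
t4 = AND(t2, t3) = AND(1, 0) = 0
t5 = AND(x4, t4) = AND(0, 0) = 0
t6 = NAND(t2, t5) = NAND(1, 0) = 1
t7 = NOT(t6) = NOT 1 = 0
So t7 = 0.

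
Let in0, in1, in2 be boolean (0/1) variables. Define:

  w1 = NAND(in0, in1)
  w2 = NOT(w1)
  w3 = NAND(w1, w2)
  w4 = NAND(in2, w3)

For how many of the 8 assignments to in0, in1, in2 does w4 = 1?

w4 = NAND(in2, w3) must be 1, so at least one of in2, w3 is 0.
Satisfying assignments:
  in0=0, in1=0, in2=0
  in0=0, in1=1, in2=0
  in0=1, in1=0, in2=0
  in0=1, in1=1, in2=0

4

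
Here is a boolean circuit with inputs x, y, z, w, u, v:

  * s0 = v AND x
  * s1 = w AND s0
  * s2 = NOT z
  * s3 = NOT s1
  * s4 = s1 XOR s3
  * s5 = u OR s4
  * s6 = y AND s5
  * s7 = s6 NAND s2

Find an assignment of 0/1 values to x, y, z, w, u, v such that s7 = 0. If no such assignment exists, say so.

x=1, y=1, z=0, w=1, u=1, v=0

s7 = s6 NAND s2 must be 0, so both s6 = 1 and s2 = 1.
s6 = y AND s5 must be 1, so both y = 1 and s5 = 1.
s2 = NOT z must be 1, so z = 0.
Check with x=1, y=1, z=0, w=1, u=1, v=0:
s0 = v AND x = 0 AND 1 = 0
s1 = w AND s0 = 1 AND 0 = 0
s2 = NOT z = NOT 0 = 1
s3 = NOT s1 = NOT 0 = 1
s4 = s1 XOR s3 = 0 XOR 1 = 1
s5 = u OR s4 = 1 OR 1 = 1
s6 = y AND s5 = 1 AND 1 = 1
s7 = s6 NAND s2 = 1 NAND 1 = 0
So s7 = 0 as required.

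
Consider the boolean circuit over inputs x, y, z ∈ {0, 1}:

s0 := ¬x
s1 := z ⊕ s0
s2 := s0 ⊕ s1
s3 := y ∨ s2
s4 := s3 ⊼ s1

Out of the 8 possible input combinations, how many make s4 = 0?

s4 = s3 ⊼ s1 must be 0, so both s3 = 1 and s1 = 1.
s3 = y ∨ s2 must be 1, so at least one of y, s2 is 1.
s1 = z ⊕ s0 must be 1, so z and s0 differ.
Enumerating the 8 input combinations, 3 give s4 = 0 and 5 give s4 = 1.

3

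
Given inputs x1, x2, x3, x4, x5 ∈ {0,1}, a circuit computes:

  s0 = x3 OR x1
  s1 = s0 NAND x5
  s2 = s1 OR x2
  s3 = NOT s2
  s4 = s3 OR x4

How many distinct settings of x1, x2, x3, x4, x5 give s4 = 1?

s4 = s3 OR x4 must be 1, so at least one of s3, x4 is 1.
Enumerating the 32 input combinations, 19 give s4 = 1 and 13 give s4 = 0.

19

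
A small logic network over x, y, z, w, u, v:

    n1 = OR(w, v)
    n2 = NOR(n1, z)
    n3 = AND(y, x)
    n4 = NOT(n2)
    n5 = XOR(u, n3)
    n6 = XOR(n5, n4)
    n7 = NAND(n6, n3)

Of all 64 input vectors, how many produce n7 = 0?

8

n7 = NAND(n6, n3) must be 0, so both n6 = 1 and n3 = 1.
n6 = XOR(n5, n4) must be 1, so n5 and n4 differ.
Enumerating the 64 input combinations, 8 give n7 = 0 and 56 give n7 = 1.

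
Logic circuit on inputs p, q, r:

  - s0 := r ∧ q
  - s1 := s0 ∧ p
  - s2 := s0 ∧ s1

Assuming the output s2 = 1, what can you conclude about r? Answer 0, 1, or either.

s2 = s0 ∧ s1 must be 1, so both s0 = 1 and s1 = 1.
s0 = r ∧ q must be 1, so both r = 1 and q = 1.
s1 = s0 ∧ p must be 1, so both s0 = 1 and p = 1.
Every assignment with s2 = 1 has r = 1; there are 1 such assignment(s).
  p=1, q=1, r=1

1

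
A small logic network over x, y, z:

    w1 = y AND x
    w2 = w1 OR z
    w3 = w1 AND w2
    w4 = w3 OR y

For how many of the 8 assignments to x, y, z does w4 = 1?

4

w4 = w3 OR y must be 1, so at least one of w3, y is 1.
Satisfying assignments:
  x=0, y=1, z=0
  x=0, y=1, z=1
  x=1, y=1, z=0
  x=1, y=1, z=1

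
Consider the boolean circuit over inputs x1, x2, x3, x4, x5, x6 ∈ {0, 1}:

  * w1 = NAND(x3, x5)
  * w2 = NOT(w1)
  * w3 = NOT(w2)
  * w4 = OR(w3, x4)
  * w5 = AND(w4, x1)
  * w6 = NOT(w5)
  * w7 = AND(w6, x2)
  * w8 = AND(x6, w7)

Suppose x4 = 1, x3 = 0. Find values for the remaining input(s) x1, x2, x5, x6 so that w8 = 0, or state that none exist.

w8 = AND(x6, w7) must be 0, so at least one of x6, w7 is 0.
Check with x4 = 1, x3 = 0 and x1=1, x2=1, x5=0, x6=1:
w1 = NAND(x3, x5) = NAND(0, 0) = 1
w2 = NOT(w1) = NOT 1 = 0
w3 = NOT(w2) = NOT 0 = 1
w4 = OR(w3, x4) = OR(1, 1) = 1
w5 = AND(w4, x1) = AND(1, 1) = 1
w6 = NOT(w5) = NOT 1 = 0
w7 = AND(w6, x2) = AND(0, 1) = 0
w8 = AND(x6, w7) = AND(1, 0) = 0
So w8 = 0.

x1=1, x2=1, x5=0, x6=1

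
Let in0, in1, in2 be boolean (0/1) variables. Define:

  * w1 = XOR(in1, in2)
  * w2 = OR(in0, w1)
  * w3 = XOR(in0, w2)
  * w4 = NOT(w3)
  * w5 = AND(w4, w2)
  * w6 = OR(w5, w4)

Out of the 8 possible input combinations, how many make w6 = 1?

w6 = OR(w5, w4) must be 1, so at least one of w5, w4 is 1.
Satisfying assignments:
  in0=0, in1=0, in2=0
  in0=0, in1=1, in2=1
  in0=1, in1=0, in2=0
  in0=1, in1=0, in2=1
  in0=1, in1=1, in2=0
  in0=1, in1=1, in2=1

6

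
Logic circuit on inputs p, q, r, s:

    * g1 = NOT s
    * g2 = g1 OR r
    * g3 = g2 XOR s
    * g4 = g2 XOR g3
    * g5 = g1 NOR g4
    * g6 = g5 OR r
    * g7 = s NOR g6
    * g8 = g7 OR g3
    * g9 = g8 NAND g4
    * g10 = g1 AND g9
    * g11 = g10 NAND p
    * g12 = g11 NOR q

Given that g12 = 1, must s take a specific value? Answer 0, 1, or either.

g12 = g11 NOR q must be 1, so both g11 = 0 and q = 0.
g11 = g10 NAND p must be 0, so both g10 = 1 and p = 1.
g10 = g1 AND g9 must be 1, so both g1 = 1 and g9 = 1.
Every assignment with g12 = 1 has s = 0; there are 2 such assignment(s).
  p=1, q=0, r=0, s=0
  p=1, q=0, r=1, s=0

0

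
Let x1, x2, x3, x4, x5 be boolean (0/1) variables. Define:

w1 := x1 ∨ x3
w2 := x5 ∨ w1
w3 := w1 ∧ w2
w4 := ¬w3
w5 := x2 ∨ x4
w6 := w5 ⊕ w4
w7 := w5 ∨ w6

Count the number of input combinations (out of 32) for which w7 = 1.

w7 = w5 ∨ w6 must be 1, so at least one of w5, w6 is 1.
Enumerating the 32 input combinations, 26 give w7 = 1 and 6 give w7 = 0.

26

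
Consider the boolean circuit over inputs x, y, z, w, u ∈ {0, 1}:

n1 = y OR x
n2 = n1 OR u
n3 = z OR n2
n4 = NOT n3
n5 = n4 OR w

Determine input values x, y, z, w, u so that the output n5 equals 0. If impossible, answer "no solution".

Check with x=1, y=1, z=1, w=0, u=1:
n1 = y OR x = 1 OR 1 = 1
n2 = n1 OR u = 1 OR 1 = 1
n3 = z OR n2 = 1 OR 1 = 1
n4 = NOT n3 = NOT 1 = 0
n5 = n4 OR w = 0 OR 0 = 0
So n5 = 0 as required.

x=1, y=1, z=1, w=0, u=1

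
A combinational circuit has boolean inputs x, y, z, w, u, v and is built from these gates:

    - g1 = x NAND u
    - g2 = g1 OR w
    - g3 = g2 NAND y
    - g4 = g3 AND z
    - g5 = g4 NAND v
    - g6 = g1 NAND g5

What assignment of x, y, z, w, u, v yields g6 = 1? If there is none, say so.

Check with x=1, y=0, z=1, w=1, u=1, v=0:
g1 = x NAND u = 1 NAND 1 = 0
g2 = g1 OR w = 0 OR 1 = 1
g3 = g2 NAND y = 1 NAND 0 = 1
g4 = g3 AND z = 1 AND 1 = 1
g5 = g4 NAND v = 1 NAND 0 = 1
g6 = g1 NAND g5 = 0 NAND 1 = 1
So g6 = 1 as required.

x=1, y=0, z=1, w=1, u=1, v=0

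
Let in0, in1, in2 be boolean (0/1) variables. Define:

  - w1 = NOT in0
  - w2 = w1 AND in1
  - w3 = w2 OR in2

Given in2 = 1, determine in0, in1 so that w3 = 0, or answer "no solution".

no solution exists

With in2 = 1 fixed, none of the 4 settings of in0, in1 give w3 = 0.
For example, with in0=0, in1=0:
w1 = NOT in0 = NOT 0 = 1
w2 = w1 AND in1 = 1 AND 0 = 0
w3 = w2 OR in2 = 0 OR 1 = 1
giving w3 = 1 ≠ 0.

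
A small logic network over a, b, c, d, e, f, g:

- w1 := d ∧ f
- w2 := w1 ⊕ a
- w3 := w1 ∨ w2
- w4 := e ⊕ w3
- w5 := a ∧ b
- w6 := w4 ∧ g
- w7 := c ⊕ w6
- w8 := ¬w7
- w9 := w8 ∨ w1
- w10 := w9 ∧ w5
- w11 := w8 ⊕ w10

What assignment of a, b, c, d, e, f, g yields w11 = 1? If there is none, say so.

Check with a=0, b=0, c=1, d=1, e=0, f=1, g=1:
w1 = d ∧ f = 1 ∧ 1 = 1
w2 = w1 ⊕ a = 1 ⊕ 0 = 1
w3 = w1 ∨ w2 = 1 ∨ 1 = 1
w4 = e ⊕ w3 = 0 ⊕ 1 = 1
w5 = a ∧ b = 0 ∧ 0 = 0
w6 = w4 ∧ g = 1 ∧ 1 = 1
w7 = c ⊕ w6 = 1 ⊕ 1 = 0
w8 = ¬w7 = ¬0 = 1
w9 = w8 ∨ w1 = 1 ∨ 1 = 1
w10 = w9 ∧ w5 = 1 ∧ 0 = 0
w11 = w8 ⊕ w10 = 1 ⊕ 0 = 1
So w11 = 1 as required.

a=0, b=0, c=1, d=1, e=0, f=1, g=1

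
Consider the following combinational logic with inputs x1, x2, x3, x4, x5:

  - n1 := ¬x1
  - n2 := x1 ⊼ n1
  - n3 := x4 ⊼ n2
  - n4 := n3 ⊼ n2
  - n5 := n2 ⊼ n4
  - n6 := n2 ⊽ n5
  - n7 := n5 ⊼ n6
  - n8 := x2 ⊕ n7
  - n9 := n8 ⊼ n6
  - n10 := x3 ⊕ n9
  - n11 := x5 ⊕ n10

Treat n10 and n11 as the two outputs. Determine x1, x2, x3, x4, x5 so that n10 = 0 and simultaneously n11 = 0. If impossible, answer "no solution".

Check with x1=0 x2=1 x3=1 x4=1 x5=0:
n1 = ¬x1 = ¬0 = 1
n2 = x1 ⊼ n1 = 0 ⊼ 1 = 1
n3 = x4 ⊼ n2 = 1 ⊼ 1 = 0
n4 = n3 ⊼ n2 = 0 ⊼ 1 = 1
n5 = n2 ⊼ n4 = 1 ⊼ 1 = 0
n6 = n2 ⊽ n5 = 1 ⊽ 0 = 0
n7 = n5 ⊼ n6 = 0 ⊼ 0 = 1
n8 = x2 ⊕ n7 = 1 ⊕ 1 = 0
n9 = n8 ⊼ n6 = 0 ⊼ 0 = 1
n10 = x3 ⊕ n9 = 1 ⊕ 1 = 0
n11 = x5 ⊕ n10 = 0 ⊕ 0 = 0
So n10 = 0 and n11 = 0.

x1=0 x2=1 x3=1 x4=1 x5=0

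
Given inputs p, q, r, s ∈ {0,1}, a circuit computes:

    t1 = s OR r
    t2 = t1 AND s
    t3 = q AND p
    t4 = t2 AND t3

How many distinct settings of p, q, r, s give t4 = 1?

t4 = t2 AND t3 must be 1, so both t2 = 1 and t3 = 1.
Satisfying assignments:
  p=1, q=1, r=0, s=1
  p=1, q=1, r=1, s=1

2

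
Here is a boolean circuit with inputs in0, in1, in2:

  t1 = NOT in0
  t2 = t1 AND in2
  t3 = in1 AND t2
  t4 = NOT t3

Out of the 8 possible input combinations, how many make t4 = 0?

1

t4 = NOT t3 must be 0, so t3 = 1.
t3 = in1 AND t2 must be 1, so both in1 = 1 and t2 = 1.
t2 = t1 AND in2 must be 1, so both t1 = 1 and in2 = 1.
Satisfying assignments:
  in0=0, in1=1, in2=1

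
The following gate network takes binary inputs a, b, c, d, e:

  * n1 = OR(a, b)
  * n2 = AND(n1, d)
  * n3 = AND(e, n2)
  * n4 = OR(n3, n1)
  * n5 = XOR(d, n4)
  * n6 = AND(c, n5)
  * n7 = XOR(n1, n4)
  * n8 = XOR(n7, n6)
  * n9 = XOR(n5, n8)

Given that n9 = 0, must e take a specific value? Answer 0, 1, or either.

either

Both values of e occur among assignments with n9 = 0:
  e=0: a=0, b=0, c=0, d=0, e=0
  e=1: a=0, b=0, c=0, d=0, e=1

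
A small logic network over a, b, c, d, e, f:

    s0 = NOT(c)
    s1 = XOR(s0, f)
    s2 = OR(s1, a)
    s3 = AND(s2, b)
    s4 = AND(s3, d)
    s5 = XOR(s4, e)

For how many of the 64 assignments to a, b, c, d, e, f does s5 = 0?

s5 = XOR(s4, e) must be 0, so s4 and e are equal.
Enumerating the 64 input combinations, 32 give s5 = 0 and 32 give s5 = 1.

32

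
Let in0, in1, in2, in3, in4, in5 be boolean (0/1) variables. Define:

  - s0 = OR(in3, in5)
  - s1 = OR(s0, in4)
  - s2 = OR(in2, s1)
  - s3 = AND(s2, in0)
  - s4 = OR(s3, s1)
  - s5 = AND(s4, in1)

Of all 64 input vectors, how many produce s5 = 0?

35

s5 = AND(s4, in1) must be 0, so at least one of s4, in1 is 0.
Enumerating the 64 input combinations, 35 give s5 = 0 and 29 give s5 = 1.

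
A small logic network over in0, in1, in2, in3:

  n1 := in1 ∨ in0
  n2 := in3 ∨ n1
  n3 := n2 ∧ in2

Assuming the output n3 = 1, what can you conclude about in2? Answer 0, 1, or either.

n3 = n2 ∧ in2 must be 1, so both n2 = 1 and in2 = 1.
n2 = in3 ∨ n1 must be 1, so at least one of in3, n1 is 1.
Every assignment with n3 = 1 has in2 = 1; there are 7 such assignment(s).

1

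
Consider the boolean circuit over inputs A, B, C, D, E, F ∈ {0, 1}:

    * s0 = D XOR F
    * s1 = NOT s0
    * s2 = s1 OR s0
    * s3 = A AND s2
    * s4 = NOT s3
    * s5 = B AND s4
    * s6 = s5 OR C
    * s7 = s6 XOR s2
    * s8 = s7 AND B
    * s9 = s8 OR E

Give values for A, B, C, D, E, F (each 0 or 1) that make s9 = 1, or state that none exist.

Check with A=0, B=0, C=0, D=0, E=1, F=0:
s0 = D XOR F = 0 XOR 0 = 0
s1 = NOT s0 = NOT 0 = 1
s2 = s1 OR s0 = 1 OR 0 = 1
s3 = A AND s2 = 0 AND 1 = 0
s4 = NOT s3 = NOT 0 = 1
s5 = B AND s4 = 0 AND 1 = 0
s6 = s5 OR C = 0 OR 0 = 0
s7 = s6 XOR s2 = 0 XOR 1 = 1
s8 = s7 AND B = 1 AND 0 = 0
s9 = s8 OR E = 0 OR 1 = 1
So s9 = 1 as required.

A=0, B=0, C=0, D=0, E=1, F=0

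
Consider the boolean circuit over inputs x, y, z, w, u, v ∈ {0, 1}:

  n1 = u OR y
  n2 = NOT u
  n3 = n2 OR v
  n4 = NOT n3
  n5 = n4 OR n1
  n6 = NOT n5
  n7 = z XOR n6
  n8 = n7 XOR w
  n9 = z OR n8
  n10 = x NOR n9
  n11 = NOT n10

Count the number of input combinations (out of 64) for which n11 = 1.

n11 = NOT n10 must be 1, so n10 = 0.
Enumerating the 64 input combinations, 56 give n11 = 1 and 8 give n11 = 0.

56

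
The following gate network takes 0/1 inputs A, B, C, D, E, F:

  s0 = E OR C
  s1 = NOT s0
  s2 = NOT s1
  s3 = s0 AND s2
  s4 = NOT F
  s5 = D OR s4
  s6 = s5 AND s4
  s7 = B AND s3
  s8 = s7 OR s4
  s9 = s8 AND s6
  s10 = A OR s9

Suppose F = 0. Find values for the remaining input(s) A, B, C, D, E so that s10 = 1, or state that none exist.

A=0, B=0, C=0, D=1, E=0

Check with F = 0 and A=0, B=0, C=0, D=1, E=0:
s0 = E OR C = 0 OR 0 = 0
s1 = NOT s0 = NOT 0 = 1
s2 = NOT s1 = NOT 1 = 0
s3 = s0 AND s2 = 0 AND 0 = 0
s4 = NOT F = NOT 0 = 1
s5 = D OR s4 = 1 OR 1 = 1
s6 = s5 AND s4 = 1 AND 1 = 1
s7 = B AND s3 = 0 AND 0 = 0
s8 = s7 OR s4 = 0 OR 1 = 1
s9 = s8 AND s6 = 1 AND 1 = 1
s10 = A OR s9 = 0 OR 1 = 1
So s10 = 1.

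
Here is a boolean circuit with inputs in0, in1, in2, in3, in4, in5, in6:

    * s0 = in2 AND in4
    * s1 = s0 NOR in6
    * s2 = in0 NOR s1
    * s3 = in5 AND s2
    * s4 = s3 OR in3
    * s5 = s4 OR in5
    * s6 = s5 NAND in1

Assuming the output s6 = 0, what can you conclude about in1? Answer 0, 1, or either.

s6 = s5 NAND in1 must be 0, so both s5 = 1 and in1 = 1.
s5 = s4 OR in5 must be 1, so at least one of s4, in5 is 1.
Every assignment with s6 = 0 has in1 = 1; there are 48 such assignment(s).

1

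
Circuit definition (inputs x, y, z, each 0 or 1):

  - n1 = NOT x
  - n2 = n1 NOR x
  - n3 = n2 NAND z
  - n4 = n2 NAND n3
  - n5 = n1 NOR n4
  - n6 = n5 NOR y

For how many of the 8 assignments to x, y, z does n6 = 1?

4

n6 = n5 NOR y must be 1, so both n5 = 0 and y = 0.
n5 = n1 NOR n4 must be 0, so at least one of n1, n4 is 1.
Satisfying assignments:
  x=0, y=0, z=0
  x=0, y=0, z=1
  x=1, y=0, z=0
  x=1, y=0, z=1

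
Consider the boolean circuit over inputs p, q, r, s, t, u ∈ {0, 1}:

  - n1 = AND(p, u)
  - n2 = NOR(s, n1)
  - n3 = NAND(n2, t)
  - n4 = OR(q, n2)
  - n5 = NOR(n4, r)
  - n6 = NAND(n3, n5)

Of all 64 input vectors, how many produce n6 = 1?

n6 = NAND(n3, n5) must be 1, so at least one of n3, n5 is 0.
Enumerating the 64 input combinations, 54 give n6 = 1 and 10 give n6 = 0.

54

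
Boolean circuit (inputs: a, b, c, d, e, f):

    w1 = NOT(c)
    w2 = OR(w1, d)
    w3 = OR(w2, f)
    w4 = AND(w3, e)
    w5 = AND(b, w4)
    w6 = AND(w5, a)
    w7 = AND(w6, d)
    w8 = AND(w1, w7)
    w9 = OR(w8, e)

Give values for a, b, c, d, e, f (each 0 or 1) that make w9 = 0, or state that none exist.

a=0 b=1 c=1 d=1 e=0 f=1

Check with a=0 b=1 c=1 d=1 e=0 f=1:
w1 = NOT(c) = NOT 1 = 0
w2 = OR(w1, d) = OR(0, 1) = 1
w3 = OR(w2, f) = OR(1, 1) = 1
w4 = AND(w3, e) = AND(1, 0) = 0
w5 = AND(b, w4) = AND(1, 0) = 0
w6 = AND(w5, a) = AND(0, 0) = 0
w7 = AND(w6, d) = AND(0, 1) = 0
w8 = AND(w1, w7) = AND(0, 0) = 0
w9 = OR(w8, e) = OR(0, 0) = 0
So w9 = 0 as required.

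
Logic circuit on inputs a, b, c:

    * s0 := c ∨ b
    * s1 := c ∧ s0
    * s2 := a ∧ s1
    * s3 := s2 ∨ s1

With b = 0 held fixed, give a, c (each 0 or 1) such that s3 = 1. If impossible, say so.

a=0, c=1

s3 = s2 ∨ s1 must be 1, so at least one of s2, s1 is 1.
Check with b = 0 and a=0, c=1:
s0 = c ∨ b = 1 ∨ 0 = 1
s1 = c ∧ s0 = 1 ∧ 1 = 1
s2 = a ∧ s1 = 0 ∧ 1 = 0
s3 = s2 ∨ s1 = 0 ∨ 1 = 1
So s3 = 1.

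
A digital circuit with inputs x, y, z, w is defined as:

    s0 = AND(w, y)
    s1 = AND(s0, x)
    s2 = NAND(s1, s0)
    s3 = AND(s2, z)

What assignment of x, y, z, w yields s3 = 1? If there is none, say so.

x=0, y=0, z=1, w=1

s3 = AND(s2, z) must be 1, so both s2 = 1 and z = 1.
Check with x=0, y=0, z=1, w=1:
s0 = AND(w, y) = AND(1, 0) = 0
s1 = AND(s0, x) = AND(0, 0) = 0
s2 = NAND(s1, s0) = NAND(0, 0) = 1
s3 = AND(s2, z) = AND(1, 1) = 1
So s3 = 1 as required.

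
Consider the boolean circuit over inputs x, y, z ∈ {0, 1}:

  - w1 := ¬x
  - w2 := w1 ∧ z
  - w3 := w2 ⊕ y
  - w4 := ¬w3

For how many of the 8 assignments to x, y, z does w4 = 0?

w4 = ¬w3 must be 0, so w3 = 1.
w3 = w2 ⊕ y must be 1, so w2 and y differ.
Enumerating the 8 input combinations, 4 give w4 = 0 and 4 give w4 = 1.

4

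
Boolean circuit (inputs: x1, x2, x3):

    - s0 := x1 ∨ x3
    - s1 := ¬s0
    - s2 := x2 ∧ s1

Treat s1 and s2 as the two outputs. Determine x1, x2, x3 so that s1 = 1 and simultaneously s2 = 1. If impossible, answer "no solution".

Check with x1=0, x2=1, x3=0:
s0 = x1 ∨ x3 = 0 ∨ 0 = 0
s1 = ¬s0 = ¬0 = 1
s2 = x2 ∧ s1 = 1 ∧ 1 = 1
So s1 = 1 and s2 = 1.

x1=0, x2=1, x3=0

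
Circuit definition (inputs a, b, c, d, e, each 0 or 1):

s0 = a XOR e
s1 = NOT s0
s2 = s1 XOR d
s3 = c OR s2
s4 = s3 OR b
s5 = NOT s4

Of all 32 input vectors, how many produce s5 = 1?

4

s5 = NOT s4 must be 1, so s4 = 0.
s4 = s3 OR b must be 0, so both s3 = 0 and b = 0.
Satisfying assignments:
  a=0, b=0, c=0, d=0, e=1
  a=0, b=0, c=0, d=1, e=0
  a=1, b=0, c=0, d=0, e=0
  a=1, b=0, c=0, d=1, e=1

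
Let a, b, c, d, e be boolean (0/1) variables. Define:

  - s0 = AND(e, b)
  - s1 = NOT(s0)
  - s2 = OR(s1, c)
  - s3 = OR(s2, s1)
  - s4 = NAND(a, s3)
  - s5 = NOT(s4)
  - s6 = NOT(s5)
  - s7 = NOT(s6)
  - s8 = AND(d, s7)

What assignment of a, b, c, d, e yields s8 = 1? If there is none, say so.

a=1, b=1, c=0, d=1, e=0

s8 = AND(d, s7) must be 1, so both d = 1 and s7 = 1.
s7 = NOT(s6) must be 1, so s6 = 0.
s6 = NOT(s5) must be 0, so s5 = 1.
Check with a=1, b=1, c=0, d=1, e=0:
s0 = AND(e, b) = AND(0, 1) = 0
s1 = NOT(s0) = NOT 0 = 1
s2 = OR(s1, c) = OR(1, 0) = 1
s3 = OR(s2, s1) = OR(1, 1) = 1
s4 = NAND(a, s3) = NAND(1, 1) = 0
s5 = NOT(s4) = NOT 0 = 1
s6 = NOT(s5) = NOT 1 = 0
s7 = NOT(s6) = NOT 0 = 1
s8 = AND(d, s7) = AND(1, 1) = 1
So s8 = 1 as required.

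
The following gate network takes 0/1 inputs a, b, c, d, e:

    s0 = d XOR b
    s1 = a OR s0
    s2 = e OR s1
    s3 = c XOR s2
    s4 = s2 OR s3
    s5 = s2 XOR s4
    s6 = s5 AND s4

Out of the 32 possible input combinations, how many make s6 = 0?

s6 = s5 AND s4 must be 0, so at least one of s5, s4 is 0.
Enumerating the 32 input combinations, 30 give s6 = 0 and 2 give s6 = 1.

30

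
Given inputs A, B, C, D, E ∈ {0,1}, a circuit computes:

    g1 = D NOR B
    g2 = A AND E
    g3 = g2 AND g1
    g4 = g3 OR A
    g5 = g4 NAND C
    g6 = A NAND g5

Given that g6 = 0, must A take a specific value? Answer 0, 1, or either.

g6 = A NAND g5 must be 0, so both A = 1 and g5 = 1.
g5 = g4 NAND C must be 1, so at least one of g4, C is 0.
Every assignment with g6 = 0 has A = 1; there are 8 such assignment(s).

1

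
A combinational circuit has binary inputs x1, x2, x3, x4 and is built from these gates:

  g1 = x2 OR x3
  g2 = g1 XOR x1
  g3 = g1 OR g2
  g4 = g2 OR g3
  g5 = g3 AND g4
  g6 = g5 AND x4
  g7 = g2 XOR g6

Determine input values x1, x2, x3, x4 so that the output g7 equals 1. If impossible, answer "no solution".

g7 = g2 XOR g6 must be 1, so g2 and g6 differ.
Check with x1=1, x2=1, x3=0, x4=1:
g1 = x2 OR x3 = 1 OR 0 = 1
g2 = g1 XOR x1 = 1 XOR 1 = 0
g3 = g1 OR g2 = 1 OR 0 = 1
g4 = g2 OR g3 = 0 OR 1 = 1
g5 = g3 AND g4 = 1 AND 1 = 1
g6 = g5 AND x4 = 1 AND 1 = 1
g7 = g2 XOR g6 = 0 XOR 1 = 1
So g7 = 1 as required.

x1=1, x2=1, x3=0, x4=1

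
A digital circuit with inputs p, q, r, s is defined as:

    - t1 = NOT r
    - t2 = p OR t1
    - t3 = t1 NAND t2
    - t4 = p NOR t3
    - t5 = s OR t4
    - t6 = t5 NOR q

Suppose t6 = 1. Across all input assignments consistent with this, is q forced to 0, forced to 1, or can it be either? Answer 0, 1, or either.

0

t6 = t5 NOR q must be 1, so both t5 = 0 and q = 0.
t5 = s OR t4 must be 0, so both s = 0 and t4 = 0.
Every assignment with t6 = 1 has q = 0; there are 3 such assignment(s).
  p=0, q=0, r=1, s=0
  p=1, q=0, r=0, s=0
  p=1, q=0, r=1, s=0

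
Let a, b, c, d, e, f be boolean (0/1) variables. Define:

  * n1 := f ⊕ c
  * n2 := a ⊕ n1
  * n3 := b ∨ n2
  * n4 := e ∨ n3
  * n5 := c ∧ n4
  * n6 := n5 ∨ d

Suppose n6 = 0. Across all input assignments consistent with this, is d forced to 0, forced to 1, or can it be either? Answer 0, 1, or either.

n6 = n5 ∨ d must be 0, so both n5 = 0 and d = 0.
Every assignment with n6 = 0 has d = 0; there are 18 such assignment(s).

0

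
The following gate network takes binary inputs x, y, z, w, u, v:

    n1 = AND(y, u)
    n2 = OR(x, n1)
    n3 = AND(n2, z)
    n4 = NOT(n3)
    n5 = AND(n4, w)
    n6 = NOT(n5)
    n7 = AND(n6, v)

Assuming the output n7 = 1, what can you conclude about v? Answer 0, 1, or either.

n7 = AND(n6, v) must be 1, so both n6 = 1 and v = 1.
n6 = NOT(n5) must be 1, so n5 = 0.
Every assignment with n7 = 1 has v = 1; there are 21 such assignment(s).

1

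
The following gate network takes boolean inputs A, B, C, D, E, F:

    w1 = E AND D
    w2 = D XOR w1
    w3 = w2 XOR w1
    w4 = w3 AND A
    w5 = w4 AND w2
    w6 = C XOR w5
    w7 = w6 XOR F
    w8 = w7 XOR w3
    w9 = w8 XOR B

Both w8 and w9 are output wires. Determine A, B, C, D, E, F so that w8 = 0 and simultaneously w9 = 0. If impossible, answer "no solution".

A=0 B=0 C=1 D=0 E=1 F=1

Check with A=0 B=0 C=1 D=0 E=1 F=1:
w1 = E AND D = 1 AND 0 = 0
w2 = D XOR w1 = 0 XOR 0 = 0
w3 = w2 XOR w1 = 0 XOR 0 = 0
w4 = w3 AND A = 0 AND 0 = 0
w5 = w4 AND w2 = 0 AND 0 = 0
w6 = C XOR w5 = 1 XOR 0 = 1
w7 = w6 XOR F = 1 XOR 1 = 0
w8 = w7 XOR w3 = 0 XOR 0 = 0
w9 = w8 XOR B = 0 XOR 0 = 0
So w8 = 0 and w9 = 0.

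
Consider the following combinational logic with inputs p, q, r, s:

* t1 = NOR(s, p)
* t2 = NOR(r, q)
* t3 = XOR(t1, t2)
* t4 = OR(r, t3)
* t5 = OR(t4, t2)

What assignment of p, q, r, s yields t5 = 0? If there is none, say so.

p=1, q=1, r=0, s=0

t5 = OR(t4, t2) must be 0, so both t4 = 0 and t2 = 0.
t4 = OR(r, t3) must be 0, so both r = 0 and t3 = 0.
t2 = NOR(r, q) must be 0, so at least one of r, q is 1.
Check with p=1, q=1, r=0, s=0:
t1 = NOR(s, p) = NOR(0, 1) = 0
t2 = NOR(r, q) = NOR(0, 1) = 0
t3 = XOR(t1, t2) = XOR(0, 0) = 0
t4 = OR(r, t3) = OR(0, 0) = 0
t5 = OR(t4, t2) = OR(0, 0) = 0
So t5 = 0 as required.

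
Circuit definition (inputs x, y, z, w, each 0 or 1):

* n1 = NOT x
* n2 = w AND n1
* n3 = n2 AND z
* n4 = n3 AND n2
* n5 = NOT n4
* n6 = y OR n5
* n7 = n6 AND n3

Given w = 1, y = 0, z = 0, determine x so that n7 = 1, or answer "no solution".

With w = 1, y = 0, z = 0 fixed, none of the 2 settings of x give n7 = 1.
For example, with x=1:
n1 = NOT x = NOT 1 = 0
n2 = w AND n1 = 1 AND 0 = 0
n3 = n2 AND z = 0 AND 0 = 0
n4 = n3 AND n2 = 0 AND 0 = 0
n5 = NOT n4 = NOT 0 = 1
n6 = y OR n5 = 0 OR 1 = 1
n7 = n6 AND n3 = 1 AND 0 = 0
giving n7 = 0 ≠ 1.

no solution exists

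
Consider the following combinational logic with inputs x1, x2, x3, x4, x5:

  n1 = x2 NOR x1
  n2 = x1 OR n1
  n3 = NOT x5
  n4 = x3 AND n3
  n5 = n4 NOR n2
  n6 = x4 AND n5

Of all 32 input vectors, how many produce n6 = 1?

3

n6 = x4 AND n5 must be 1, so both x4 = 1 and n5 = 1.
n5 = n4 NOR n2 must be 1, so both n4 = 0 and n2 = 0.
Satisfying assignments:
  x1=0, x2=1, x3=0, x4=1, x5=0
  x1=0, x2=1, x3=0, x4=1, x5=1
  x1=0, x2=1, x3=1, x4=1, x5=1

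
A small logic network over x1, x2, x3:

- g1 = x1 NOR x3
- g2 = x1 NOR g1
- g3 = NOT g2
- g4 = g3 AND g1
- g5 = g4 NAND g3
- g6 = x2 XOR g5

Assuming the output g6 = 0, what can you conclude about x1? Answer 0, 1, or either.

Both values of x1 occur among assignments with g6 = 0:
  x1=0: x1=0, x2=0, x3=0
  x1=1: x1=1, x2=1, x3=0

either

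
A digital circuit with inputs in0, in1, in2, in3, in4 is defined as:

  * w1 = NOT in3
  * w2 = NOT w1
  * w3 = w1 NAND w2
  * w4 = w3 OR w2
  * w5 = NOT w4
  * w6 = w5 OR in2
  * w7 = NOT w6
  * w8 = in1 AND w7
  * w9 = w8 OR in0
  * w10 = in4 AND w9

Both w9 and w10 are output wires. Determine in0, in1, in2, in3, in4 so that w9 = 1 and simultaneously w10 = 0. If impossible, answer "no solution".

in0=1, in1=0, in2=1, in3=0, in4=0

Check with in0=1, in1=0, in2=1, in3=0, in4=0:
w1 = NOT in3 = NOT 0 = 1
w2 = NOT w1 = NOT 1 = 0
w3 = w1 NAND w2 = 1 NAND 0 = 1
w4 = w3 OR w2 = 1 OR 0 = 1
w5 = NOT w4 = NOT 1 = 0
w6 = w5 OR in2 = 0 OR 1 = 1
w7 = NOT w6 = NOT 1 = 0
w8 = in1 AND w7 = 0 AND 0 = 0
w9 = w8 OR in0 = 0 OR 1 = 1
w10 = in4 AND w9 = 0 AND 1 = 0
So w9 = 1 and w10 = 0.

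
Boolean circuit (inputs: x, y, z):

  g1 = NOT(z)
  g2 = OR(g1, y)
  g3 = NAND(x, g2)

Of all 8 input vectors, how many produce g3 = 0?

3

g3 = NAND(x, g2) must be 0, so both x = 1 and g2 = 1.
g2 = OR(g1, y) must be 1, so at least one of g1, y is 1.
Satisfying assignments:
  x=1, y=0, z=0
  x=1, y=1, z=0
  x=1, y=1, z=1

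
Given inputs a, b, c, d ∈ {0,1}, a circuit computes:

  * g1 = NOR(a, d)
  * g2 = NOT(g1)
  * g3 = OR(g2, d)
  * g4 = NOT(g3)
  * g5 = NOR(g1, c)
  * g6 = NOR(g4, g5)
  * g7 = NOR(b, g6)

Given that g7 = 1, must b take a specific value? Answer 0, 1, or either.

g7 = NOR(b, g6) must be 1, so both b = 0 and g6 = 0.
g6 = NOR(g4, g5) must be 0, so at least one of g4, g5 is 1.
Every assignment with g7 = 1 has b = 0; there are 5 such assignment(s).

0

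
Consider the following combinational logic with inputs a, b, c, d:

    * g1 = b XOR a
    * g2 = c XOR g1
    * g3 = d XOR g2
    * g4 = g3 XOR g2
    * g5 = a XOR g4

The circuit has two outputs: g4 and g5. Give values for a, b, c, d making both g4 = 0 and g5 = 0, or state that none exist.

Check with a=0 b=0 c=1 d=0:
g1 = b XOR a = 0 XOR 0 = 0
g2 = c XOR g1 = 1 XOR 0 = 1
g3 = d XOR g2 = 0 XOR 1 = 1
g4 = g3 XOR g2 = 1 XOR 1 = 0
g5 = a XOR g4 = 0 XOR 0 = 0
So g4 = 0 and g5 = 0.

a=0 b=0 c=1 d=0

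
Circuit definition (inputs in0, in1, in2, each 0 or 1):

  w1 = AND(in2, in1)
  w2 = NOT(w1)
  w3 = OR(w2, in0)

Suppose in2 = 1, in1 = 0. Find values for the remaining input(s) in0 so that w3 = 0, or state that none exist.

no solution exists

With in2 = 1, in1 = 0 fixed, none of the 2 settings of in0 give w3 = 0.
For example, with in0=1:
w1 = AND(in2, in1) = AND(1, 0) = 0
w2 = NOT(w1) = NOT 0 = 1
w3 = OR(w2, in0) = OR(1, 1) = 1
giving w3 = 1 ≠ 0.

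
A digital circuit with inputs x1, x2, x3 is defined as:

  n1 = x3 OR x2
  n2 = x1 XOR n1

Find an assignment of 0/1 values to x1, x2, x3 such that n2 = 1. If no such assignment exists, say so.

n2 = x1 XOR n1 must be 1, so x1 and n1 differ.
Check with x1=0 x2=1 x3=1:
n1 = x3 OR x2 = 1 OR 1 = 1
n2 = x1 XOR n1 = 0 XOR 1 = 1
So n2 = 1 as required.

x1=0 x2=1 x3=1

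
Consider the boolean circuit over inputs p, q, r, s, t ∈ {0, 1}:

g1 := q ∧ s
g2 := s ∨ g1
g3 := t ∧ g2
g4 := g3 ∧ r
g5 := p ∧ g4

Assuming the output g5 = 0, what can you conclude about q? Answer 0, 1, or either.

either

Both values of q occur among assignments with g5 = 0:
  q=0: p=0, q=0, r=0, s=0, t=0
  q=1: p=0, q=1, r=0, s=0, t=0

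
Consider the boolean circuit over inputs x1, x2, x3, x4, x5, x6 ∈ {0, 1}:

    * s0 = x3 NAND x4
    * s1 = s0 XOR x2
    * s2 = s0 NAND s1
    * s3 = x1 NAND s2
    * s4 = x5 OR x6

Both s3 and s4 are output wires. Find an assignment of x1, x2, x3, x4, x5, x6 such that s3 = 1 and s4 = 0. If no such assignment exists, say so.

x1=0 x2=1 x3=1 x4=1 x5=0 x6=0

Check with x1=0 x2=1 x3=1 x4=1 x5=0 x6=0:
s0 = x3 NAND x4 = 1 NAND 1 = 0
s1 = s0 XOR x2 = 0 XOR 1 = 1
s2 = s0 NAND s1 = 0 NAND 1 = 1
s3 = x1 NAND s2 = 0 NAND 1 = 1
s4 = x5 OR x6 = 0 OR 0 = 0
So s3 = 1 and s4 = 0.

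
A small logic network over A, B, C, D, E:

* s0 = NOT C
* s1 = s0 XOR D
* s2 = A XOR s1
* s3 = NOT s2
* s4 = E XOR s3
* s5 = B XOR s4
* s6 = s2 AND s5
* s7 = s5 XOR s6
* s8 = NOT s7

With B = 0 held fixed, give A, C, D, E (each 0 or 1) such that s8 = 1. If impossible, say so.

Check with B = 0 and A=0, C=0, D=0, E=0:
s0 = NOT C = NOT 0 = 1
s1 = s0 XOR D = 1 XOR 0 = 1
s2 = A XOR s1 = 0 XOR 1 = 1
s3 = NOT s2 = NOT 1 = 0
s4 = E XOR s3 = 0 XOR 0 = 0
s5 = B XOR s4 = 0 XOR 0 = 0
s6 = s2 AND s5 = 1 AND 0 = 0
s7 = s5 XOR s6 = 0 XOR 0 = 0
s8 = NOT s7 = NOT 0 = 1
So s8 = 1.

A=0, C=0, D=0, E=0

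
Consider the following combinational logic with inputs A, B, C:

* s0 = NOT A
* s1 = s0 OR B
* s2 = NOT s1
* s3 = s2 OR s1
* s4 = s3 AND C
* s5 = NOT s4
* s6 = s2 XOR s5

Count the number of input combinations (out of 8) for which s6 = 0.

s6 = s2 XOR s5 must be 0, so s2 and s5 are equal.
Satisfying assignments:
  A=0, B=0, C=1
  A=0, B=1, C=1
  A=1, B=0, C=0
  A=1, B=1, C=1

4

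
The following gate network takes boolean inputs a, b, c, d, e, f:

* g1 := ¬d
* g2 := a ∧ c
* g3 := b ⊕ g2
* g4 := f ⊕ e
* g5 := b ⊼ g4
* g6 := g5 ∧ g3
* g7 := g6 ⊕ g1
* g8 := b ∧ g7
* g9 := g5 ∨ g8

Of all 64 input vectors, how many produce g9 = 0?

g9 = g5 ∨ g8 must be 0, so both g5 = 0 and g8 = 0.
Enumerating the 64 input combinations, 8 give g9 = 0 and 56 give g9 = 1.

8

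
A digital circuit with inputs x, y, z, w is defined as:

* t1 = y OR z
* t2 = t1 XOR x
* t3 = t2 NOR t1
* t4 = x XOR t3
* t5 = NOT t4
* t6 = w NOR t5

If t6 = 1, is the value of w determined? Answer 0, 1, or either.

0

t6 = w NOR t5 must be 1, so both w = 0 and t5 = 0.
t5 = NOT t4 must be 0, so t4 = 1.
t4 = x XOR t3 must be 1, so x and t3 differ.
Every assignment with t6 = 1 has w = 0; there are 5 such assignment(s).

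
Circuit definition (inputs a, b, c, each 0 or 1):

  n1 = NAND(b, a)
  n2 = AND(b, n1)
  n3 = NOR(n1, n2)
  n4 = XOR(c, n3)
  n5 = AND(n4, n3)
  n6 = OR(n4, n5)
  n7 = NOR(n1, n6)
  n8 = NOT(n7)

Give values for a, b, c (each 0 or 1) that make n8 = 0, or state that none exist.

a=1 b=1 c=1

n8 = NOT(n7) must be 0, so n7 = 1.
n7 = NOR(n1, n6) must be 1, so both n1 = 0 and n6 = 0.
Check with a=1 b=1 c=1:
n1 = NAND(b, a) = NAND(1, 1) = 0
n2 = AND(b, n1) = AND(1, 0) = 0
n3 = NOR(n1, n2) = NOR(0, 0) = 1
n4 = XOR(c, n3) = XOR(1, 1) = 0
n5 = AND(n4, n3) = AND(0, 1) = 0
n6 = OR(n4, n5) = OR(0, 0) = 0
n7 = NOR(n1, n6) = NOR(0, 0) = 1
n8 = NOT(n7) = NOT 1 = 0
So n8 = 0 as required.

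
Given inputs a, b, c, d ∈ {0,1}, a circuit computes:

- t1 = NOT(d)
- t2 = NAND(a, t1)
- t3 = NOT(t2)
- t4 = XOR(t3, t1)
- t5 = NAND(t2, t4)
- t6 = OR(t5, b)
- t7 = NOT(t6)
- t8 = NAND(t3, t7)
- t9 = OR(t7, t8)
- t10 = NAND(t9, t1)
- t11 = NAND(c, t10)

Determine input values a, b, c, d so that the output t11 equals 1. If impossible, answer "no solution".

t11 = NAND(c, t10) must be 1, so at least one of c, t10 is 0.
Check with a=0, b=0, c=0, d=1:
t1 = NOT(d) = NOT 1 = 0
t2 = NAND(a, t1) = NAND(0, 0) = 1
t3 = NOT(t2) = NOT 1 = 0
t4 = XOR(t3, t1) = XOR(0, 0) = 0
t5 = NAND(t2, t4) = NAND(1, 0) = 1
t6 = OR(t5, b) = OR(1, 0) = 1
t7 = NOT(t6) = NOT 1 = 0
t8 = NAND(t3, t7) = NAND(0, 0) = 1
t9 = OR(t7, t8) = OR(0, 1) = 1
t10 = NAND(t9, t1) = NAND(1, 0) = 1
t11 = NAND(c, t10) = NAND(0, 1) = 1
So t11 = 1 as required.

a=0, b=0, c=0, d=1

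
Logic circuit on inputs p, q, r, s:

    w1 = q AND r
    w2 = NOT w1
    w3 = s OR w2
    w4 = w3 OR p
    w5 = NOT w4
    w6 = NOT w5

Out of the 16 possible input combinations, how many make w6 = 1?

w6 = NOT w5 must be 1, so w5 = 0.
w5 = NOT w4 must be 0, so w4 = 1.
w4 = w3 OR p must be 1, so at least one of w3, p is 1.
Enumerating the 16 input combinations, 15 give w6 = 1 and 1 give w6 = 0.

15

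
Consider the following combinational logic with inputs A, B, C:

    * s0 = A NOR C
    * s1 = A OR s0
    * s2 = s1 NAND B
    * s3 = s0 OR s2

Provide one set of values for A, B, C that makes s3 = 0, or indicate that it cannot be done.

A=1 B=1 C=1

s3 = s0 OR s2 must be 0, so both s0 = 0 and s2 = 0.
Check with A=1 B=1 C=1:
s0 = A NOR C = 1 NOR 1 = 0
s1 = A OR s0 = 1 OR 0 = 1
s2 = s1 NAND B = 1 NAND 1 = 0
s3 = s0 OR s2 = 0 OR 0 = 0
So s3 = 0 as required.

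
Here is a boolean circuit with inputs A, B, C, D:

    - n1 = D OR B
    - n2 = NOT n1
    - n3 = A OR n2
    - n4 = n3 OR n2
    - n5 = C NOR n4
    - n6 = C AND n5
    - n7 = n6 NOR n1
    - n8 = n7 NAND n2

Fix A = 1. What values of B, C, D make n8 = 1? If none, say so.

B=0 C=0 D=1

n8 = n7 NAND n2 must be 1, so at least one of n7, n2 is 0.
Check with A = 1 and B=0, C=0, D=1:
n1 = D OR B = 1 OR 0 = 1
n2 = NOT n1 = NOT 1 = 0
n3 = A OR n2 = 1 OR 0 = 1
n4 = n3 OR n2 = 1 OR 0 = 1
n5 = C NOR n4 = 0 NOR 1 = 0
n6 = C AND n5 = 0 AND 0 = 0
n7 = n6 NOR n1 = 0 NOR 1 = 0
n8 = n7 NAND n2 = 0 NAND 0 = 1
So n8 = 1.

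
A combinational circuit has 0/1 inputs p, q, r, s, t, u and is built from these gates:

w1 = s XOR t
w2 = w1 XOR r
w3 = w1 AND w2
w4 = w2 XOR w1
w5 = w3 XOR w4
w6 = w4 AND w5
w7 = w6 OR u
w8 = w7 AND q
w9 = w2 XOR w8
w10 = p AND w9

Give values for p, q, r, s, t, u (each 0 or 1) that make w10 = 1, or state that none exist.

Check with p=1 q=0 r=0 s=1 t=0 u=1:
w1 = s XOR t = 1 XOR 0 = 1
w2 = w1 XOR r = 1 XOR 0 = 1
w3 = w1 AND w2 = 1 AND 1 = 1
w4 = w2 XOR w1 = 1 XOR 1 = 0
w5 = w3 XOR w4 = 1 XOR 0 = 1
w6 = w4 AND w5 = 0 AND 1 = 0
w7 = w6 OR u = 0 OR 1 = 1
w8 = w7 AND q = 1 AND 0 = 0
w9 = w2 XOR w8 = 1 XOR 0 = 1
w10 = p AND w9 = 1 AND 1 = 1
So w10 = 1 as required.

p=1 q=0 r=0 s=1 t=0 u=1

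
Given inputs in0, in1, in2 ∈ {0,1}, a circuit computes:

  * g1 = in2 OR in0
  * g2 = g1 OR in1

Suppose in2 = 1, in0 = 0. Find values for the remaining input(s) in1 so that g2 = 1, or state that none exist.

g2 = g1 OR in1 must be 1, so at least one of g1, in1 is 1.
Check with in2 = 1, in0 = 0 and in1=1:
g1 = in2 OR in0 = 1 OR 0 = 1
g2 = g1 OR in1 = 1 OR 1 = 1
So g2 = 1.

in1=1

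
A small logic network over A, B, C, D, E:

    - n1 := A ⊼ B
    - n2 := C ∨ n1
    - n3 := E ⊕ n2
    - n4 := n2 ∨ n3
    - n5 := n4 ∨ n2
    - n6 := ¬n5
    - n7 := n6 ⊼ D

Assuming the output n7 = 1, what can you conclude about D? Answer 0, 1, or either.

either

Both values of D occur among assignments with n7 = 1:
  D=0: A=0, B=0, C=0, D=0, E=0
  D=1: A=0, B=0, C=0, D=1, E=0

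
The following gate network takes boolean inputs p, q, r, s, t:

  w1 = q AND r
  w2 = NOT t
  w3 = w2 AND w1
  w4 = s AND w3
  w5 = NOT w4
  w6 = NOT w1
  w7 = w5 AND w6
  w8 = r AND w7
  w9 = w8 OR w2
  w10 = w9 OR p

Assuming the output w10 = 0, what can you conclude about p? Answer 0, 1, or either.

w10 = w9 OR p must be 0, so both w9 = 0 and p = 0.
w9 = w8 OR w2 must be 0, so both w8 = 0 and w2 = 0.
w8 = r AND w7 must be 0, so at least one of r, w7 is 0.
Every assignment with w10 = 0 has p = 0; there are 6 such assignment(s).

0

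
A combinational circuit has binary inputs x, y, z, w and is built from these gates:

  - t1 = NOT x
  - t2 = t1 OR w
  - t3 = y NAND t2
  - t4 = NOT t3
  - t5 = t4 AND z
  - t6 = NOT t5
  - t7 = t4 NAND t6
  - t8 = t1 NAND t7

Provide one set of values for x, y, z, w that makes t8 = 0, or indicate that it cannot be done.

t8 = t1 NAND t7 must be 0, so both t1 = 1 and t7 = 1.
Check with x=0, y=0, z=1, w=0:
t1 = NOT x = NOT 0 = 1
t2 = t1 OR w = 1 OR 0 = 1
t3 = y NAND t2 = 0 NAND 1 = 1
t4 = NOT t3 = NOT 1 = 0
t5 = t4 AND z = 0 AND 1 = 0
t6 = NOT t5 = NOT 0 = 1
t7 = t4 NAND t6 = 0 NAND 1 = 1
t8 = t1 NAND t7 = 1 NAND 1 = 0
So t8 = 0 as required.

x=0, y=0, z=1, w=0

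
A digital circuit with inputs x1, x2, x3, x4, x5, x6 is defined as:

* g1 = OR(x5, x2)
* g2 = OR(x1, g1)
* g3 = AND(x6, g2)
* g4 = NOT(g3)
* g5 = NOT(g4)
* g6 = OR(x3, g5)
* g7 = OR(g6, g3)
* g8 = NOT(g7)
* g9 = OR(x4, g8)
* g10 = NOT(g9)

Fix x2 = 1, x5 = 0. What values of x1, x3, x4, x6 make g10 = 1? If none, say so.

x1=1, x3=0, x4=0, x6=1

Check with x2 = 1, x5 = 0 and x1=1, x3=0, x4=0, x6=1:
g1 = OR(x5, x2) = OR(0, 1) = 1
g2 = OR(x1, g1) = OR(1, 1) = 1
g3 = AND(x6, g2) = AND(1, 1) = 1
g4 = NOT(g3) = NOT 1 = 0
g5 = NOT(g4) = NOT 0 = 1
g6 = OR(x3, g5) = OR(0, 1) = 1
g7 = OR(g6, g3) = OR(1, 1) = 1
g8 = NOT(g7) = NOT 1 = 0
g9 = OR(x4, g8) = OR(0, 0) = 0
g10 = NOT(g9) = NOT 0 = 1
So g10 = 1.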